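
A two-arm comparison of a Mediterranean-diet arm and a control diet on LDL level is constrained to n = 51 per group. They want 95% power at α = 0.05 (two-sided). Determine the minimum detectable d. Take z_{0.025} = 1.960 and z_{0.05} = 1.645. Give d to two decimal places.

d_min ≈ 0.71

For two independent groups of n = 51 each: d_min = (z_{α/2} + z_β)·√(2/n).
z-sum = 1.960 + 1.645 = 3.605.
d_min = 3.605 × √(2/51) = 3.605 × 0.1980 = 0.714.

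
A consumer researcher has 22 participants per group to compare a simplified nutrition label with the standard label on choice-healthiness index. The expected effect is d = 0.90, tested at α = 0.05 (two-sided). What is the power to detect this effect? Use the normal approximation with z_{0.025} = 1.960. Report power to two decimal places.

power ≈ 0.85

For two equal groups, power = Φ(d·√(n/2) − z_{α/2}).
d·√(n/2) = 0.90 × √(22/2) = 0.90 × 3.317 = 2.985.
z_β = 2.985 − 1.960 = 1.025.
Power = Φ(1.025) = 0.847.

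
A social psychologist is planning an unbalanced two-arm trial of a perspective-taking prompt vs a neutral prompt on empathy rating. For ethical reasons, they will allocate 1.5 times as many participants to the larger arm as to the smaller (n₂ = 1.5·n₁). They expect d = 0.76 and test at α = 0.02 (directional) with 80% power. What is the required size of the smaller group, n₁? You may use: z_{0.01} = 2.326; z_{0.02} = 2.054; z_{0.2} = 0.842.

n₁ = 25

With allocation ratio k = n₂/n₁ = 1.5, Var(x̄₁−x̄₂) = σ²(1/n₁ + 1/(k·n₁)) = σ²·(k+1)/(k·n₁).
So n₁ = (1 + 1/k)·((z_{α} + z_β)/d)² = 1.667 × (2.896/0.76)².
n₁ = 1.667 × 14.52 = 24.2.
Round up: n₁ = 25, giving n₂ = ⌈1.5 × 25⌉ = ⌈37.5⌉ = 38.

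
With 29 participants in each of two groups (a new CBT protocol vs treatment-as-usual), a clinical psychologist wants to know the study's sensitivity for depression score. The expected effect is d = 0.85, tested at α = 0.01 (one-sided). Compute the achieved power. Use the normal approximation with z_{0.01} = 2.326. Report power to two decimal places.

power ≈ 0.82

For two equal groups, power = Φ(d·√(n/2) − z_{α}).
d·√(n/2) = 0.85 × √(29/2) = 0.85 × 3.808 = 3.237.
z_β = 3.237 − 2.326 = 0.911.
Power = Φ(0.911) = 0.819.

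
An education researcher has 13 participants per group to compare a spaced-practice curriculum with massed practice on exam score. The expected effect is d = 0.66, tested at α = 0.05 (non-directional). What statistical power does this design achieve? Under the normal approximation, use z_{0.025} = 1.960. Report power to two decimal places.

For two equal groups, power = Φ(d·√(n/2) − z_{α/2}).
d·√(n/2) = 0.66 × √(13/2) = 0.66 × 2.550 = 1.683.
z_β = 1.683 − 1.960 = -0.277.
Power = Φ(-0.277) = 0.391.

power ≈ 0.39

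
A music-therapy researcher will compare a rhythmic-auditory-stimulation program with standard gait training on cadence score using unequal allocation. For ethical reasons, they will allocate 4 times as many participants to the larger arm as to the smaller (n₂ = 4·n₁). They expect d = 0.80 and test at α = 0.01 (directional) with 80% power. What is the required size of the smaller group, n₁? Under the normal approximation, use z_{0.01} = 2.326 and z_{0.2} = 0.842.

n₁ = 20

With allocation ratio k = n₂/n₁ = 4, Var(x̄₁−x̄₂) = σ²(1/n₁ + 1/(k·n₁)) = σ²·(k+1)/(k·n₁).
So n₁ = (1 + 1/k)·((z_{α} + z_β)/d)² = 1.250 × (3.168/0.80)².
n₁ = 1.250 × 15.68 = 19.6.
Round up: n₁ = 20, giving n₂ = 4 × 20 = 80.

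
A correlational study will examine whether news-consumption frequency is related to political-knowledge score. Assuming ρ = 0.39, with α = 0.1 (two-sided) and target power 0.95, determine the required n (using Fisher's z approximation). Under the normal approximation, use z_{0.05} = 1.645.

n = 67

Fisher's z: C = ½·ln((1+r)/(1−r)) = ½·ln(2.2787) = 0.4118.
n = ((z_{α/2} + z_β)/C)² + 3.
(1.645 + 1.645) / 0.4118 = 3.290 / 0.4118 = 7.989.
n = 7.989² + 3 = 63.83 + 3 = 66.8.
Round up.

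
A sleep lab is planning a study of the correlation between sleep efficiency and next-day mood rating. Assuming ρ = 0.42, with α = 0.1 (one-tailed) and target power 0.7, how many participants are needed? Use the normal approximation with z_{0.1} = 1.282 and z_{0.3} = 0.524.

Fisher's z: C = ½·ln((1+r)/(1−r)) = ½·ln(2.4483) = 0.4477.
n = ((z_{α} + z_β)/C)² + 3.
(1.282 + 0.524) / 0.4477 = 1.806 / 0.4477 = 4.034.
n = 4.034² + 3 = 16.27 + 3 = 19.3.
Round up.

n = 20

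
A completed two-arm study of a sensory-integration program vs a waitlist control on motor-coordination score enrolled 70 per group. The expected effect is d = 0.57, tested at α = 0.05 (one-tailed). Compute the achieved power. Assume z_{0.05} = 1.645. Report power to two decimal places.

power ≈ 0.96

For two equal groups, power = Φ(d·√(n/2) − z_{α}).
d·√(n/2) = 0.57 × √(70/2) = 0.57 × 5.916 = 3.372.
z_β = 3.372 − 1.645 = 1.727.
Power = Φ(1.727) = 0.958.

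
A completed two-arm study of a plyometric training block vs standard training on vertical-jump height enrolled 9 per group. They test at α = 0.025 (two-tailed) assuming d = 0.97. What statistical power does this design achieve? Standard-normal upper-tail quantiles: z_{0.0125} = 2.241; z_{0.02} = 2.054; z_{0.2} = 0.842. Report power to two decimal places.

power ≈ 0.43

For two equal groups, power = Φ(d·√(n/2) − z_{α/2}).
d·√(n/2) = 0.97 × √(9/2) = 0.97 × 2.121 = 2.058.
z_β = 2.058 − 2.241 = -0.183.
Power = Φ(-0.183) = 0.427.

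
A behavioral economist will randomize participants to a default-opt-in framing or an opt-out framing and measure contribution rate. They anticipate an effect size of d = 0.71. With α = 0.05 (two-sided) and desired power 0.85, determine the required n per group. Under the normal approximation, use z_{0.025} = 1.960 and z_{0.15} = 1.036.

n = 36 per group

For two independent groups with equal n: n = 2·((z_{α/2} + z_β) / d)².
z_{α/2} + z_β = 1.960 + 1.036 = 2.996.
n = 2 × (2.996 / 0.71)² = 2 × 4.220² = 2 × 17.81 = 35.6.
Round up to the next whole participant.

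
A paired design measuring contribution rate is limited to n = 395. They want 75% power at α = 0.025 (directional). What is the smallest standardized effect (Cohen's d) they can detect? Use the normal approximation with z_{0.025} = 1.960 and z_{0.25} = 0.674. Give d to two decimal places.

For a single sample (or paired design) of n = 395: d_min = (z_{α} + z_β)/√n.
z-sum = 1.960 + 0.674 = 2.634.
d_min = 2.634 / √395 = 2.634 / 19.875 = 0.133.

d_min ≈ 0.13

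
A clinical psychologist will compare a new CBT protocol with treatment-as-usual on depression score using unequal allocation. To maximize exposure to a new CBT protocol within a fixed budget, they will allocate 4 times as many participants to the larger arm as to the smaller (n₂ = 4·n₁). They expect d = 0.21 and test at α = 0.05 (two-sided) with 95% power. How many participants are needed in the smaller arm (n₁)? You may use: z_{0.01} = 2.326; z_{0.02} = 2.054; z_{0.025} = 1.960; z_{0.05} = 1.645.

n₁ = 369

With allocation ratio k = n₂/n₁ = 4, Var(x̄₁−x̄₂) = σ²(1/n₁ + 1/(k·n₁)) = σ²·(k+1)/(k·n₁).
So n₁ = (1 + 1/k)·((z_{α/2} + z_β)/d)² = 1.250 × (3.605/0.21)².
n₁ = 1.250 × 294.69 = 368.4.
Round up: n₁ = 369, giving n₂ = 4 × 369 = 1476.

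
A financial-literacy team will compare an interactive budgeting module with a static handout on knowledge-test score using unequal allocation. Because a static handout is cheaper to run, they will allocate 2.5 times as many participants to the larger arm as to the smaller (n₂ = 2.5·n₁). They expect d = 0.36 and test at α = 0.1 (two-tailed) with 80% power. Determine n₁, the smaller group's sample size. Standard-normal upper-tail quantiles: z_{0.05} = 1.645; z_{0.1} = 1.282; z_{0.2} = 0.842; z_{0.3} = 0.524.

With allocation ratio k = n₂/n₁ = 2.5, Var(x̄₁−x̄₂) = σ²(1/n₁ + 1/(k·n₁)) = σ²·(k+1)/(k·n₁).
So n₁ = (1 + 1/k)·((z_{α/2} + z_β)/d)² = 1.400 × (2.487/0.36)².
n₁ = 1.400 × 47.73 = 66.8.
Round up: n₁ = 67, giving n₂ = ⌈2.5 × 67⌉ = ⌈167.5⌉ = 168.

n₁ = 67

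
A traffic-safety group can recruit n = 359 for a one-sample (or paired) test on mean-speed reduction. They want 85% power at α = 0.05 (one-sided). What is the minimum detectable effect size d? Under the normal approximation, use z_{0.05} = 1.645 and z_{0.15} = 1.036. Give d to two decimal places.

d_min ≈ 0.14

For a single sample (or paired design) of n = 359: d_min = (z_{α} + z_β)/√n.
z-sum = 1.645 + 1.036 = 2.681.
d_min = 2.681 / √359 = 2.681 / 18.947 = 0.141.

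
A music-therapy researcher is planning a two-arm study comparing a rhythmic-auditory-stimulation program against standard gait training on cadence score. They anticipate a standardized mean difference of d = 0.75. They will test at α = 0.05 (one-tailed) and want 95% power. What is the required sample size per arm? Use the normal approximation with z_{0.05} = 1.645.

For two independent groups with equal n: n = 2·((z_{α} + z_β) / d)².
z_{α} + z_β = 1.645 + 1.645 = 3.290.
n = 2 × (3.290 / 0.75)² = 2 × 4.387² = 2 × 19.24 = 38.5.
Round up to the next whole participant.

n = 39 per group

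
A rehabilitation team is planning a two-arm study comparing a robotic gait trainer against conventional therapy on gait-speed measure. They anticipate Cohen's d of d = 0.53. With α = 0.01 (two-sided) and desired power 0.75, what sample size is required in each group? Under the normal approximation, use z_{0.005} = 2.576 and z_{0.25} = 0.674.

For two independent groups with equal n: n = 2·((z_{α/2} + z_β) / d)².
z_{α/2} + z_β = 2.576 + 0.674 = 3.250.
n = 2 × (3.250 / 0.53)² = 2 × 6.132² = 2 × 37.60 = 75.2.
Round up to the next whole participant.

n = 76 per group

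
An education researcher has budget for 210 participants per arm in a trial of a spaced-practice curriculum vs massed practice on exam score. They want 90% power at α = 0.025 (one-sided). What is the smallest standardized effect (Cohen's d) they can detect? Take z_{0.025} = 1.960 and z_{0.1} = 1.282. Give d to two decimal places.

For two independent groups of n = 210 each: d_min = (z_{α} + z_β)·√(2/n).
z-sum = 1.960 + 1.282 = 3.242.
d_min = 3.242 × √(2/210) = 3.242 × 0.0976 = 0.316.

d_min ≈ 0.32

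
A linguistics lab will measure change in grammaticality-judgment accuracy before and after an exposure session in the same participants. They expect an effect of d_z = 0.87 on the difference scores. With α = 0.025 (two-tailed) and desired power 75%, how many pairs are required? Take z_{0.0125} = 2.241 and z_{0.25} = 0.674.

n = 12 pairs

For a paired (one-sample on differences) test: n = ((z_{α/2} + z_β) / d)².
z_{α/2} + z_β = 2.241 + 0.674 = 2.915.
n = (2.915 / 0.87)² = 3.351² = 11.23.
Round up.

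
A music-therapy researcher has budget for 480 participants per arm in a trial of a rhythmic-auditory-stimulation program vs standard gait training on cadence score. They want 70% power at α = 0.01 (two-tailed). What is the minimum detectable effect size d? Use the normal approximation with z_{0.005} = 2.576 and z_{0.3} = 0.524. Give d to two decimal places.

For two independent groups of n = 480 each: d_min = (z_{α/2} + z_β)·√(2/n).
z-sum = 2.576 + 0.524 = 3.100.
d_min = 3.100 × √(2/480) = 3.100 × 0.0645 = 0.200.

d_min ≈ 0.20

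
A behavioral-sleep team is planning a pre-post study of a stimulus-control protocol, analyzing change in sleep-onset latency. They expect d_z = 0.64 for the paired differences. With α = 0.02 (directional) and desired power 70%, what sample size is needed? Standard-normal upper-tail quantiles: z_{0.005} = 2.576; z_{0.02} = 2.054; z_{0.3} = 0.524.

n = 17 pairs

For a paired (one-sample on differences) test: n = ((z_{α} + z_β) / d)².
z_{α} + z_β = 2.054 + 0.524 = 2.578.
n = (2.578 / 0.64)² = 4.028² = 16.23.
Round up.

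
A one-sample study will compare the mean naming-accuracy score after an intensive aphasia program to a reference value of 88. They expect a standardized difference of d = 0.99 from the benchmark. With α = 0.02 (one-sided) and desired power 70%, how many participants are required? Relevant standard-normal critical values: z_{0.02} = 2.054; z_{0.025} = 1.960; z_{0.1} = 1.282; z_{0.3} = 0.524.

For a one-sample test: n = ((z_{α} + z_β) / d)².
z_{α} + z_β = 2.054 + 0.524 = 2.578.
n = (2.578 / 0.99)² = 2.604² = 6.78.
Round up.

n = 7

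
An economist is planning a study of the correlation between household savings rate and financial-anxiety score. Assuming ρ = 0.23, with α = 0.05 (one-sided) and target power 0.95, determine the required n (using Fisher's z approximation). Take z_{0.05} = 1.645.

Fisher's z: C = ½·ln((1+r)/(1−r)) = ½·ln(1.5974) = 0.2342.
n = ((z_{α} + z_β)/C)² + 3.
(1.645 + 1.645) / 0.2342 = 3.290 / 0.2342 = 14.048.
n = 14.048² + 3 = 197.34 + 3 = 200.3.
Round up.

n = 201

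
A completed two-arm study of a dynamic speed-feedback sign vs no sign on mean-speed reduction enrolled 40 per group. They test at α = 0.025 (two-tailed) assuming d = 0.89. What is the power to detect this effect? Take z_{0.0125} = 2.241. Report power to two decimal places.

For two equal groups, power = Φ(d·√(n/2) − z_{α/2}).
d·√(n/2) = 0.89 × √(40/2) = 0.89 × 4.472 = 3.980.
z_β = 3.980 − 2.241 = 1.739.
Power = Φ(1.739) = 0.959.

power ≈ 0.96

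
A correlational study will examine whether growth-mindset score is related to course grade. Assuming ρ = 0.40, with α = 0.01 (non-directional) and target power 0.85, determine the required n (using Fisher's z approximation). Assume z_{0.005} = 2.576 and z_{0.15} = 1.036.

Fisher's z: C = ½·ln((1+r)/(1−r)) = ½·ln(2.3333) = 0.4236.
n = ((z_{α/2} + z_β)/C)² + 3.
(2.576 + 1.036) / 0.4236 = 3.612 / 0.4236 = 8.527.
n = 8.527² + 3 = 72.71 + 3 = 75.7.
Round up.

n = 76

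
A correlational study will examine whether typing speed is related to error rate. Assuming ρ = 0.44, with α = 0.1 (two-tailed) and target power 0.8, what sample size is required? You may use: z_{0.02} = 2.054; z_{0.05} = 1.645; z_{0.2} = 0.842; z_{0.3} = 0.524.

n = 31

Fisher's z: C = ½·ln((1+r)/(1−r)) = ½·ln(2.5714) = 0.4722.
n = ((z_{α/2} + z_β)/C)² + 3.
(1.645 + 0.842) / 0.4722 = 2.487 / 0.4722 = 5.267.
n = 5.267² + 3 = 27.74 + 3 = 30.7.
Round up.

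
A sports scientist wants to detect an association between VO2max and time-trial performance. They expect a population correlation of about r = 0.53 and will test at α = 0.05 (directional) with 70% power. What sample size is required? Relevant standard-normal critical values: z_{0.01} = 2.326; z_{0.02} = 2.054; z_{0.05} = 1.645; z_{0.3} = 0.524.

n = 17

Fisher's z: C = ½·ln((1+r)/(1−r)) = ½·ln(3.2553) = 0.5901.
n = ((z_{α} + z_β)/C)² + 3.
(1.645 + 0.524) / 0.5901 = 2.169 / 0.5901 = 3.676.
n = 3.676² + 3 = 13.51 + 3 = 16.5.
Round up.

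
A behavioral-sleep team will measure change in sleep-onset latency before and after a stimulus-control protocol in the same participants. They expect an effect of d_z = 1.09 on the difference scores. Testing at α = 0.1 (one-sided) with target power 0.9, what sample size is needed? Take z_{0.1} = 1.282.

For a paired (one-sample on differences) test: n = ((z_{α} + z_β) / d)².
z_{α} + z_β = 1.282 + 1.282 = 2.564.
n = (2.564 / 1.09)² = 2.352² = 5.53.
Round up.

n = 6 pairs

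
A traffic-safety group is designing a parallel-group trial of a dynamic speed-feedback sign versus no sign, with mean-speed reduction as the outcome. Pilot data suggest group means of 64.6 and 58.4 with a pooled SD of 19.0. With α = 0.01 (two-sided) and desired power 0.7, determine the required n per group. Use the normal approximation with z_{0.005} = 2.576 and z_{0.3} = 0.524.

Cohen's d = |M₁ − M₂| / SD_pooled = |64.6 − 58.4| / 19.0 = 6.2 / 19.0 = 0.326.
For two independent groups with equal n: n = 2·((z_{α/2} + z_β) / d)².
z_{α/2} + z_β = 2.576 + 0.524 = 3.100.
n = 2 × (3.100 / 0.326)² = 2 × 9.509² = 2 × 90.42 = 180.8.
Round up to the next whole participant.

n = 181 per group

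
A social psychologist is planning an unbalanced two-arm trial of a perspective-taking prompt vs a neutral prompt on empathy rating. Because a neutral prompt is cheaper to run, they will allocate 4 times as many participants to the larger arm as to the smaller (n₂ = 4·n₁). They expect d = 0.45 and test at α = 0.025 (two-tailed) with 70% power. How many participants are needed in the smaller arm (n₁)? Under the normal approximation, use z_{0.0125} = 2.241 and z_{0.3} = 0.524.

With allocation ratio k = n₂/n₁ = 4, Var(x̄₁−x̄₂) = σ²(1/n₁ + 1/(k·n₁)) = σ²·(k+1)/(k·n₁).
So n₁ = (1 + 1/k)·((z_{α/2} + z_β)/d)² = 1.250 × (2.765/0.45)².
n₁ = 1.250 × 37.75 = 47.2.
Round up: n₁ = 48, giving n₂ = 4 × 48 = 192.

n₁ = 48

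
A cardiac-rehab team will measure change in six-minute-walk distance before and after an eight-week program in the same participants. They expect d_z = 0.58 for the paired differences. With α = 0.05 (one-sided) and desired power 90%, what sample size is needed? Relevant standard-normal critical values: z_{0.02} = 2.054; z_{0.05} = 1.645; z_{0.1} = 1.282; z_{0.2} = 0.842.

n = 26 pairs

For a paired (one-sample on differences) test: n = ((z_{α} + z_β) / d)².
z_{α} + z_β = 1.645 + 1.282 = 2.927.
n = (2.927 / 0.58)² = 5.047² = 25.47.
Round up.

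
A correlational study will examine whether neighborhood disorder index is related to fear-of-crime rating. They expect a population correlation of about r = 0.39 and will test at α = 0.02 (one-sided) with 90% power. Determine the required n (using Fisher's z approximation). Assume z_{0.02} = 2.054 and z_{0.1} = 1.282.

Fisher's z: C = ½·ln((1+r)/(1−r)) = ½·ln(2.2787) = 0.4118.
n = ((z_{α} + z_β)/C)² + 3.
(2.054 + 1.282) / 0.4118 = 3.336 / 0.4118 = 8.101.
n = 8.101² + 3 = 65.63 + 3 = 68.6.
Round up.

n = 69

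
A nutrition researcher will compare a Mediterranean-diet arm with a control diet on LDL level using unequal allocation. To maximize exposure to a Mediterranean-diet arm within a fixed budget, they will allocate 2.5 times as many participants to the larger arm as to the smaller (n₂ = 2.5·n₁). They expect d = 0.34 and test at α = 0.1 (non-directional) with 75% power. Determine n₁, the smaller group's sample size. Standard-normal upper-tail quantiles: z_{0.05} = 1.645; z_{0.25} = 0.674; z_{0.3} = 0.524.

n₁ = 66

With allocation ratio k = n₂/n₁ = 2.5, Var(x̄₁−x̄₂) = σ²(1/n₁ + 1/(k·n₁)) = σ²·(k+1)/(k·n₁).
So n₁ = (1 + 1/k)·((z_{α/2} + z_β)/d)² = 1.400 × (2.319/0.34)².
n₁ = 1.400 × 46.52 = 65.1.
Round up: n₁ = 66, giving n₂ = 2.5 × 66 = 165.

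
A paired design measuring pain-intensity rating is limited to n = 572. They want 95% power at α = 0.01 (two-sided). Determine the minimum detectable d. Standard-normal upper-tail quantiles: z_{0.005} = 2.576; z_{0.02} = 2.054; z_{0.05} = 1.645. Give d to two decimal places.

For a single sample (or paired design) of n = 572: d_min = (z_{α/2} + z_β)/√n.
z-sum = 2.576 + 1.645 = 4.221.
d_min = 4.221 / √572 = 4.221 / 23.917 = 0.176.

d_min ≈ 0.18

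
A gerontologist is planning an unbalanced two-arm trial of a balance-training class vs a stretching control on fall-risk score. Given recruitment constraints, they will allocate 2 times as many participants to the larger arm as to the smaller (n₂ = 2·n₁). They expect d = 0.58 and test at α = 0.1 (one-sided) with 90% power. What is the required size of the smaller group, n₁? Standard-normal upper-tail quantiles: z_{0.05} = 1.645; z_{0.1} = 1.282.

n₁ = 30

With allocation ratio k = n₂/n₁ = 2, Var(x̄₁−x̄₂) = σ²(1/n₁ + 1/(k·n₁)) = σ²·(k+1)/(k·n₁).
So n₁ = (1 + 1/k)·((z_{α} + z_β)/d)² = 1.500 × (2.564/0.58)².
n₁ = 1.500 × 19.54 = 29.3.
Round up: n₁ = 30, giving n₂ = 2 × 30 = 60.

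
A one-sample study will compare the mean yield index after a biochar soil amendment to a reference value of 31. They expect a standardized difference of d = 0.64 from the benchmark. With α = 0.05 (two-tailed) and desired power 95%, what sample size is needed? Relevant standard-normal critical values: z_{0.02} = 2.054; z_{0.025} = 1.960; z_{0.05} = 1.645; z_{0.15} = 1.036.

n = 32

For a one-sample test: n = ((z_{α/2} + z_β) / d)².
z_{α/2} + z_β = 1.960 + 1.645 = 3.605.
n = (3.605 / 0.64)² = 5.633² = 31.73.
Round up.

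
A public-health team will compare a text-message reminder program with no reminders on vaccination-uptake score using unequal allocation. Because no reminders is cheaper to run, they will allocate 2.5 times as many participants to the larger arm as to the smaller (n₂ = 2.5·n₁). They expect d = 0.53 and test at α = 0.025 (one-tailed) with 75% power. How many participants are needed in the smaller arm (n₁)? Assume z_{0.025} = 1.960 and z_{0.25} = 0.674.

With allocation ratio k = n₂/n₁ = 2.5, Var(x̄₁−x̄₂) = σ²(1/n₁ + 1/(k·n₁)) = σ²·(k+1)/(k·n₁).
So n₁ = (1 + 1/k)·((z_{α} + z_β)/d)² = 1.400 × (2.634/0.53)².
n₁ = 1.400 × 24.70 = 34.6.
Round up: n₁ = 35, giving n₂ = ⌈2.5 × 35⌉ = ⌈87.5⌉ = 88.

n₁ = 35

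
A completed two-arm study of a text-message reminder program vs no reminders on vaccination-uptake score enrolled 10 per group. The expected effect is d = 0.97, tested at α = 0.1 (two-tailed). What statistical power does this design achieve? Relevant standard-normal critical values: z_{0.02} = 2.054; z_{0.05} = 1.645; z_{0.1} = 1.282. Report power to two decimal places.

For two equal groups, power = Φ(d·√(n/2) − z_{α/2}).
d·√(n/2) = 0.97 × √(10/2) = 0.97 × 2.236 = 2.169.
z_β = 2.169 − 1.645 = 0.524.
Power = Φ(0.524) = 0.700.

power ≈ 0.70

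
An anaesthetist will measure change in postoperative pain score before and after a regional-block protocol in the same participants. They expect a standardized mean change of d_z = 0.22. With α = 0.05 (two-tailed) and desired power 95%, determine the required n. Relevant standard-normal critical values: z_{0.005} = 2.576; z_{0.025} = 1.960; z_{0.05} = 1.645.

n = 269 pairs

For a paired (one-sample on differences) test: n = ((z_{α/2} + z_β) / d)².
z_{α/2} + z_β = 1.960 + 1.645 = 3.605.
n = (3.605 / 0.22)² = 16.386² = 268.51.
Round up.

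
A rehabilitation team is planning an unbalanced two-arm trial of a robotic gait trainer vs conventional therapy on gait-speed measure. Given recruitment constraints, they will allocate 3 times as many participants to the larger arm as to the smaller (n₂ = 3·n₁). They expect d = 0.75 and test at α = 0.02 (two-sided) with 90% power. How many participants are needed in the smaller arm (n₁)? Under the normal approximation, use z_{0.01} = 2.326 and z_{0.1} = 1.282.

With allocation ratio k = n₂/n₁ = 3, Var(x̄₁−x̄₂) = σ²(1/n₁ + 1/(k·n₁)) = σ²·(k+1)/(k·n₁).
So n₁ = (1 + 1/k)·((z_{α/2} + z_β)/d)² = 1.333 × (3.608/0.75)².
n₁ = 1.333 × 23.14 = 30.9.
Round up: n₁ = 31, giving n₂ = 3 × 31 = 93.

n₁ = 31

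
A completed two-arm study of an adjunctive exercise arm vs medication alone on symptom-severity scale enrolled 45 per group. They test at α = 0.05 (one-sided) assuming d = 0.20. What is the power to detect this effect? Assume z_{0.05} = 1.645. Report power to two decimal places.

power ≈ 0.24

For two equal groups, power = Φ(d·√(n/2) − z_{α}).
d·√(n/2) = 0.20 × √(45/2) = 0.20 × 4.743 = 0.949.
z_β = 0.949 − 1.645 = -0.696.
Power = Φ(-0.696) = 0.243.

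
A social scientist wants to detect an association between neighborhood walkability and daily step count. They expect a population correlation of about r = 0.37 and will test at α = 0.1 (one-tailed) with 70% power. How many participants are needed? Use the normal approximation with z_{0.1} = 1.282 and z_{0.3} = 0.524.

Fisher's z: C = ½·ln((1+r)/(1−r)) = ½·ln(2.1746) = 0.3884.
n = ((z_{α} + z_β)/C)² + 3.
(1.282 + 0.524) / 0.3884 = 1.806 / 0.3884 = 4.650.
n = 4.650² + 3 = 21.62 + 3 = 24.6.
Round up.

n = 25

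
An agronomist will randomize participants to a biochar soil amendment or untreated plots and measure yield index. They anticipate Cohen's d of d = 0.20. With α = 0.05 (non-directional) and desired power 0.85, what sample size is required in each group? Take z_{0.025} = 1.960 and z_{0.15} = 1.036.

n = 449 per group

For two independent groups with equal n: n = 2·((z_{α/2} + z_β) / d)².
z_{α/2} + z_β = 1.960 + 1.036 = 2.996.
n = 2 × (2.996 / 0.20)² = 2 × 14.980² = 2 × 224.40 = 448.8.
Round up to the next whole participant.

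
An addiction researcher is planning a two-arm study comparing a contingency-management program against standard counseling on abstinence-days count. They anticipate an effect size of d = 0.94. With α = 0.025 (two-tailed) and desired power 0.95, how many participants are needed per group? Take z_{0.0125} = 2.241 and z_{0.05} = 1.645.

For two independent groups with equal n: n = 2·((z_{α/2} + z_β) / d)².
z_{α/2} + z_β = 2.241 + 1.645 = 3.886.
n = 2 × (3.886 / 0.94)² = 2 × 4.134² = 2 × 17.09 = 34.2.
Round up to the next whole participant.

n = 35 per group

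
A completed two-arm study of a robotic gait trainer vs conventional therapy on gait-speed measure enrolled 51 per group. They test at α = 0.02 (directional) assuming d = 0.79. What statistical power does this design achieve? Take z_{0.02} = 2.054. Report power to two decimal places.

For two equal groups, power = Φ(d·√(n/2) − z_{α}).
d·√(n/2) = 0.79 × √(51/2) = 0.79 × 5.050 = 3.989.
z_β = 3.989 − 2.054 = 1.935.
Power = Φ(1.935) = 0.974.

power ≈ 0.97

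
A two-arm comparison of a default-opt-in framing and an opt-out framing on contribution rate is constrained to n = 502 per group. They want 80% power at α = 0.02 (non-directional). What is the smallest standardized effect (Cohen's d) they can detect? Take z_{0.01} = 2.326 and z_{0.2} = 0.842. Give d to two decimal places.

d_min ≈ 0.20

For two independent groups of n = 502 each: d_min = (z_{α/2} + z_β)·√(2/n).
z-sum = 2.326 + 0.842 = 3.168.
d_min = 3.168 × √(2/502) = 3.168 × 0.0631 = 0.200.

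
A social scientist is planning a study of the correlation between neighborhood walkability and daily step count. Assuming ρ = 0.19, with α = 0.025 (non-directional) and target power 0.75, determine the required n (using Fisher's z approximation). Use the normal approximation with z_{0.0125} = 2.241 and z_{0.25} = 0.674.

Fisher's z: C = ½·ln((1+r)/(1−r)) = ½·ln(1.4691) = 0.1923.
n = ((z_{α/2} + z_β)/C)² + 3.
(2.241 + 0.674) / 0.1923 = 2.915 / 0.1923 = 15.159.
n = 15.159² + 3 = 229.78 + 3 = 232.8.
Round up.

n = 233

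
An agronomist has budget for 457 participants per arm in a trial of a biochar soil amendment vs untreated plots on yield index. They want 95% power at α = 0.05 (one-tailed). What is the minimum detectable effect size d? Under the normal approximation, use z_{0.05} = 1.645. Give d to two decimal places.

d_min ≈ 0.22

For two independent groups of n = 457 each: d_min = (z_{α} + z_β)·√(2/n).
z-sum = 1.645 + 1.645 = 3.290.
d_min = 3.290 × √(2/457) = 3.290 × 0.0662 = 0.218.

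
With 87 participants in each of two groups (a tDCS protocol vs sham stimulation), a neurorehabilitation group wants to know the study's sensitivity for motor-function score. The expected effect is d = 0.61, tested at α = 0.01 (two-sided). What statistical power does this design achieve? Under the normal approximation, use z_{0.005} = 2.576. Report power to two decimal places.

power ≈ 0.93

For two equal groups, power = Φ(d·√(n/2) − z_{α/2}).
d·√(n/2) = 0.61 × √(87/2) = 0.61 × 6.595 = 4.023.
z_β = 4.023 − 2.576 = 1.447.
Power = Φ(1.447) = 0.926.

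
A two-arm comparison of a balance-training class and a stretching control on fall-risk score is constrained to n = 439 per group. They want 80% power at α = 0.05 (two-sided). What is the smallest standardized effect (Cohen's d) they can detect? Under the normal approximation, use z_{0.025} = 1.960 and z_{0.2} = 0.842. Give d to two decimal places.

For two independent groups of n = 439 each: d_min = (z_{α/2} + z_β)·√(2/n).
z-sum = 1.960 + 0.842 = 2.802.
d_min = 2.802 × √(2/439) = 2.802 × 0.0675 = 0.189.

d_min ≈ 0.19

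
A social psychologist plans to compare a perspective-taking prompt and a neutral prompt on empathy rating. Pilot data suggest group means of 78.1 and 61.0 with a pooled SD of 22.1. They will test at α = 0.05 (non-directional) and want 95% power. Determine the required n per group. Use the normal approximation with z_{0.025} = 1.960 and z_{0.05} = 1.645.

n = 44 per group

Cohen's d = |M₁ − M₂| / SD_pooled = |78.1 − 61.0| / 22.1 = 17.1 / 22.1 = 0.774.
For two independent groups with equal n: n = 2·((z_{α/2} + z_β) / d)².
z_{α/2} + z_β = 1.960 + 1.645 = 3.605.
n = 2 × (3.605 / 0.774)² = 2 × 4.658² = 2 × 21.69 = 43.4.
Round up to the next whole participant.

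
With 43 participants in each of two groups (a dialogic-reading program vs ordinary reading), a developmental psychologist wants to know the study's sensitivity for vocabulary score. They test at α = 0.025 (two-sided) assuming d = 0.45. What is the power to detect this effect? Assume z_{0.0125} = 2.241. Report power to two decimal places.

For two equal groups, power = Φ(d·√(n/2) − z_{α/2}).
d·√(n/2) = 0.45 × √(43/2) = 0.45 × 4.637 = 2.087.
z_β = 2.087 − 2.241 = -0.154.
Power = Φ(-0.154) = 0.439.

power ≈ 0.44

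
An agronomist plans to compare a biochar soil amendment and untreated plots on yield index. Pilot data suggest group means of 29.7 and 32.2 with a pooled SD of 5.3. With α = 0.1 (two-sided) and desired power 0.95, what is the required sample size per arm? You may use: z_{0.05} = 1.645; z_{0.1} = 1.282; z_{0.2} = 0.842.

Cohen's d = |M₁ − M₂| / SD_pooled = |29.7 − 32.2| / 5.3 = 2.5 / 5.3 = 0.472.
For two independent groups with equal n: n = 2·((z_{α/2} + z_β) / d)².
z_{α/2} + z_β = 1.645 + 1.645 = 3.290.
n = 2 × (3.290 / 0.472)² = 2 × 6.970² = 2 × 48.59 = 97.2.
Round up to the next whole participant.

n = 98 per group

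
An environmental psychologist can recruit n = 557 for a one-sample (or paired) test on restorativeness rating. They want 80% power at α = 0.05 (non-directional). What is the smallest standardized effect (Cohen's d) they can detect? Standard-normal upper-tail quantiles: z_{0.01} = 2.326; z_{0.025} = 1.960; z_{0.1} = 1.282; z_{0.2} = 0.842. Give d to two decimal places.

For a single sample (or paired design) of n = 557: d_min = (z_{α/2} + z_β)/√n.
z-sum = 1.960 + 0.842 = 2.802.
d_min = 2.802 / √557 = 2.802 / 23.601 = 0.119.

d_min ≈ 0.12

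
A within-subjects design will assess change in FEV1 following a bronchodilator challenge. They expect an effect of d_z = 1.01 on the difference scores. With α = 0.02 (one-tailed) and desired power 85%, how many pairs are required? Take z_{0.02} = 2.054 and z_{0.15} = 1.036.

n = 10 pairs

For a paired (one-sample on differences) test: n = ((z_{α} + z_β) / d)².
z_{α} + z_β = 2.054 + 1.036 = 3.090.
n = (3.090 / 1.01)² = 3.059² = 9.36.
Round up.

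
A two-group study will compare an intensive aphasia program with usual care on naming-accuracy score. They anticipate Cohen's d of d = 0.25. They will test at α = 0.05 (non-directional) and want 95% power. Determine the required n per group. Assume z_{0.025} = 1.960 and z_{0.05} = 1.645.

n = 416 per group

For two independent groups with equal n: n = 2·((z_{α/2} + z_β) / d)².
z_{α/2} + z_β = 1.960 + 1.645 = 3.605.
n = 2 × (3.605 / 0.25)² = 2 × 14.420² = 2 × 207.94 = 415.9.
Round up to the next whole participant.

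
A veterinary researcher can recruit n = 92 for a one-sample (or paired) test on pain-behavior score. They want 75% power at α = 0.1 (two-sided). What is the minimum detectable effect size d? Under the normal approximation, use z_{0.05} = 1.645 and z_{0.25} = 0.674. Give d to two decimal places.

For a single sample (or paired design) of n = 92: d_min = (z_{α/2} + z_β)/√n.
z-sum = 1.645 + 0.674 = 2.319.
d_min = 2.319 / √92 = 2.319 / 9.592 = 0.242.

d_min ≈ 0.24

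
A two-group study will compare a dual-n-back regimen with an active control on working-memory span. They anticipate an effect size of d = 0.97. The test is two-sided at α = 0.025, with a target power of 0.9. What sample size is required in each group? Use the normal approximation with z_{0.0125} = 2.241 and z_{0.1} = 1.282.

n = 27 per group

For two independent groups with equal n: n = 2·((z_{α/2} + z_β) / d)².
z_{α/2} + z_β = 2.241 + 1.282 = 3.523.
n = 2 × (3.523 / 0.97)² = 2 × 3.632² = 2 × 13.19 = 26.4.
Round up to the next whole participant.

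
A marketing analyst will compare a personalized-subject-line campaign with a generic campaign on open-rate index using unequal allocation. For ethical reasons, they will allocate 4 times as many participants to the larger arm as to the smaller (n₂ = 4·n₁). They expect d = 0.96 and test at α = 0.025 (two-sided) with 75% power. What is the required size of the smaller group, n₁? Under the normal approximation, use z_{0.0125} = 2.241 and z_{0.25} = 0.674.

n₁ = 12

With allocation ratio k = n₂/n₁ = 4, Var(x̄₁−x̄₂) = σ²(1/n₁ + 1/(k·n₁)) = σ²·(k+1)/(k·n₁).
So n₁ = (1 + 1/k)·((z_{α/2} + z_β)/d)² = 1.250 × (2.915/0.96)².
n₁ = 1.250 × 9.22 = 11.5.
Round up: n₁ = 12, giving n₂ = 4 × 12 = 48.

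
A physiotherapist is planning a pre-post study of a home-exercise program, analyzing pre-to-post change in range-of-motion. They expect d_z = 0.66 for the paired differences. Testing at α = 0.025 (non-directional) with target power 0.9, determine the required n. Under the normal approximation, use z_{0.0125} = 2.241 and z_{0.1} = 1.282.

For a paired (one-sample on differences) test: n = ((z_{α/2} + z_β) / d)².
z_{α/2} + z_β = 2.241 + 1.282 = 3.523.
n = (3.523 / 0.66)² = 5.338² = 28.49.
Round up.

n = 29 pairs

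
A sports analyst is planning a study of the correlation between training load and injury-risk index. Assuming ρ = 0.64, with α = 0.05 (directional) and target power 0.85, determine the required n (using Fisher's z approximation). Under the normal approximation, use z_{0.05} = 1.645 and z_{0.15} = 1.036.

Fisher's z: C = ½·ln((1+r)/(1−r)) = ½·ln(4.5556) = 0.7582.
n = ((z_{α} + z_β)/C)² + 3.
(1.645 + 1.036) / 0.7582 = 2.681 / 0.7582 = 3.536.
n = 3.536² + 3 = 12.50 + 3 = 15.5.
Round up.

n = 16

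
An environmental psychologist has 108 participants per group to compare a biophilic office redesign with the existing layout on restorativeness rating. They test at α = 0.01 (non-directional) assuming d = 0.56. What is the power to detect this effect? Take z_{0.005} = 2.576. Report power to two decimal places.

power ≈ 0.94

For two equal groups, power = Φ(d·√(n/2) − z_{α/2}).
d·√(n/2) = 0.56 × √(108/2) = 0.56 × 7.348 = 4.115.
z_β = 4.115 − 2.576 = 1.539.
Power = Φ(1.539) = 0.938.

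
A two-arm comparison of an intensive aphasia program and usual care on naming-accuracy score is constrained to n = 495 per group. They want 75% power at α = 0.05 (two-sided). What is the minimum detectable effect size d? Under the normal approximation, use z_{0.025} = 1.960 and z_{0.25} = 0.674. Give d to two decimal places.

For two independent groups of n = 495 each: d_min = (z_{α/2} + z_β)·√(2/n).
z-sum = 1.960 + 0.674 = 2.634.
d_min = 2.634 × √(2/495) = 2.634 × 0.0636 = 0.167.

d_min ≈ 0.17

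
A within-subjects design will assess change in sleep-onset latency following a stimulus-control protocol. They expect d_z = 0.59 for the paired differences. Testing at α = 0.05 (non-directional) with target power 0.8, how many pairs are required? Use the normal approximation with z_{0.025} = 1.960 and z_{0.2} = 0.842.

n = 23 pairs

For a paired (one-sample on differences) test: n = ((z_{α/2} + z_β) / d)².
z_{α/2} + z_β = 1.960 + 0.842 = 2.802.
n = (2.802 / 0.59)² = 4.749² = 22.55.
Round up.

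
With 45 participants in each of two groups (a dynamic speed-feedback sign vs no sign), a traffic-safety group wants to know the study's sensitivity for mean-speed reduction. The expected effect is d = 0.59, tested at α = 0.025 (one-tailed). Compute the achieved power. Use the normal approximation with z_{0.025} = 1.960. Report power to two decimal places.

power ≈ 0.80

For two equal groups, power = Φ(d·√(n/2) − z_{α}).
d·√(n/2) = 0.59 × √(45/2) = 0.59 × 4.743 = 2.799.
z_β = 2.799 − 1.960 = 0.839.
Power = Φ(0.839) = 0.799.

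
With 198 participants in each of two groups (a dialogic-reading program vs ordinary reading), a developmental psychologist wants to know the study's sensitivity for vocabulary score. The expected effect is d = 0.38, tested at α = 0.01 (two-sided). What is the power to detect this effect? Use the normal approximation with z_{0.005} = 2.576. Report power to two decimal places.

For two equal groups, power = Φ(d·√(n/2) − z_{α/2}).
d·√(n/2) = 0.38 × √(198/2) = 0.38 × 9.950 = 3.781.
z_β = 3.781 − 2.576 = 1.205.
Power = Φ(1.205) = 0.886.

power ≈ 0.89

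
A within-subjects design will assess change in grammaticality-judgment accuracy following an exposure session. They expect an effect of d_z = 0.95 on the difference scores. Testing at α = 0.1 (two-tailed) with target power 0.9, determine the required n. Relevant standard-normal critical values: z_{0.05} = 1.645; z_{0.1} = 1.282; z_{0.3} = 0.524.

For a paired (one-sample on differences) test: n = ((z_{α/2} + z_β) / d)².
z_{α/2} + z_β = 1.645 + 1.282 = 2.927.
n = (2.927 / 0.95)² = 3.081² = 9.49.
Round up.

n = 10 pairs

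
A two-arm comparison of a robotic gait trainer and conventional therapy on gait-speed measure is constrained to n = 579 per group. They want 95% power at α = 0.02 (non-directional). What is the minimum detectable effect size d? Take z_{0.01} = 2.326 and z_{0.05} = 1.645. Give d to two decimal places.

d_min ≈ 0.23

For two independent groups of n = 579 each: d_min = (z_{α/2} + z_β)·√(2/n).
z-sum = 2.326 + 1.645 = 3.971.
d_min = 3.971 × √(2/579) = 3.971 × 0.0588 = 0.233.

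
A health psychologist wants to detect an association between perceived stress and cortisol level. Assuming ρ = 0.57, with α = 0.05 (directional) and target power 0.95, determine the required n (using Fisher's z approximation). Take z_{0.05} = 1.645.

Fisher's z: C = ½·ln((1+r)/(1−r)) = ½·ln(3.6512) = 0.6475.
n = ((z_{α} + z_β)/C)² + 3.
(1.645 + 1.645) / 0.6475 = 3.290 / 0.6475 = 5.081.
n = 5.081² + 3 = 25.82 + 3 = 28.8.
Round up.

n = 29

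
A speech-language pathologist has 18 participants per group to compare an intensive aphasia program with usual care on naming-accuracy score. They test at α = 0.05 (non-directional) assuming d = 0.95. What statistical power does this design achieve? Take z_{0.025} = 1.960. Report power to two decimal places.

power ≈ 0.81

For two equal groups, power = Φ(d·√(n/2) − z_{α/2}).
d·√(n/2) = 0.95 × √(18/2) = 0.95 × 3.000 = 2.850.
z_β = 2.850 − 1.960 = 0.890.
Power = Φ(0.890) = 0.813.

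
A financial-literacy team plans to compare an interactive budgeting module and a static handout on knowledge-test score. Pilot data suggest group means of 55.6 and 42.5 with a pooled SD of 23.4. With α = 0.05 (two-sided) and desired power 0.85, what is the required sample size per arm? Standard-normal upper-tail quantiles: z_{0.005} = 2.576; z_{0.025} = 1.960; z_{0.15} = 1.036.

n = 58 per group

Cohen's d = |M₁ − M₂| / SD_pooled = |55.6 − 42.5| / 23.4 = 13.1 / 23.4 = 0.560.
For two independent groups with equal n: n = 2·((z_{α/2} + z_β) / d)².
z_{α/2} + z_β = 1.960 + 1.036 = 2.996.
n = 2 × (2.996 / 0.560)² = 2 × 5.350² = 2 × 28.62 = 57.2.
Round up to the next whole participant.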